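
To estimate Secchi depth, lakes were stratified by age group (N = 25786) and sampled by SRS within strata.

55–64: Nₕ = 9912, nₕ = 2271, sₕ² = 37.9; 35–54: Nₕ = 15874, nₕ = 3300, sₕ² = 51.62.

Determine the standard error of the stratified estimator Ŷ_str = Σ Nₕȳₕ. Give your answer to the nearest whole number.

2094

Var(Ŷ_str) = Σₕ Nₕ²(1 − fₕ)sₕ²/nₕ.
55–64: 9912²·(1 − 2271/9912)·37.9/2271 = 1.2639607 × 10^6.
35–54: 15874²·(1 − 3300/15874)·51.62/3300 = 3.1222228 × 10^6.
Sum = 4.3861835 × 10^6.
SE = √(4.3861835 × 10^6) = 2094.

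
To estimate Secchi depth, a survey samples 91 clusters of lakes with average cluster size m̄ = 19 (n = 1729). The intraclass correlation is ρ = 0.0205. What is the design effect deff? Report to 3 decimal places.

deff = 1 + (19 − 1)·0.0205 = 1 + 0.369 = 1.369.

1.369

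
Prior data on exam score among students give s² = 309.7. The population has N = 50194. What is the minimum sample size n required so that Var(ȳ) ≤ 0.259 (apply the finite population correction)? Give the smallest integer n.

Without fpc, n₀ = s²/D = 309.7/0.259 = 1195.7529.
With fpc, (1 − n/N)·s²/n ≤ D requires n ≥ n₀/(1 + n₀/N) = 1195.7529/(1 + 1195.7529/50194) = 1167.9297.
Rounding up, n = 1168.

1168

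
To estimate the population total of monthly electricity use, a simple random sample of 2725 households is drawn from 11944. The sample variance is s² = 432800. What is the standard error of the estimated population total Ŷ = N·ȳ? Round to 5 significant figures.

132240

Var(Ŷ) = N²·Var(ȳ) = N²·(1 − n/N)·s²/n.
f = 2725/11944 = 0.22814802; Var(ȳ) = 0.77185198·432800/2725 = 122.58992.
Var(Ŷ) = 11944² · 122.58992 = 1.7488572 × 10^10.
SE(Ŷ) = √(1.7488572 × 10^10) = 132240.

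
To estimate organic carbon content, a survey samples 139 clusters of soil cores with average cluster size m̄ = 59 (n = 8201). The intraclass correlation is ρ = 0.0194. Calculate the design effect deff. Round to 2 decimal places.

deff = 1 + (59 − 1)·0.0194 = 1 + 1.1252 = 2.1252.

2.13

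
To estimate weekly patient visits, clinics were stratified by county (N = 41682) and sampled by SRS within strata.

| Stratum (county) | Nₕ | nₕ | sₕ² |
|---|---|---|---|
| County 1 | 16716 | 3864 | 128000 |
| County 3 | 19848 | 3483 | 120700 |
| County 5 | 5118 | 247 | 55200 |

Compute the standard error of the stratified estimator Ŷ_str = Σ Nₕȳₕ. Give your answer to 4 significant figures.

154700

Var(Ŷ_str) = Σₕ Nₕ²(1 − fₕ)sₕ²/nₕ.
County 1: 16716²·(1 − 3864/16716)·128000/3864 = 7.1166553 × 10^9.
County 3: 19848²·(1 − 3483/19848)·120700/3483 = 1.1256064 × 10^10.
County 5: 5118²·(1 − 247/5118)·55200/247 = 5.5713512 × 10^9.
Sum = 2.3944071 × 10^10.
SE = √(2.3944071 × 10^10) = 154700.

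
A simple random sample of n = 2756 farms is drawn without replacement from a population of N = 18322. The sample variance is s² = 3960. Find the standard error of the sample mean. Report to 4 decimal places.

1.1049

Under SRS without replacement, Var(ȳ) = (1 − f)·s²/n with f = n/N = 2756/18322 = 0.15042026.
Var(ȳ) = (1 − 0.15042026)·3960/2756 = 0.84957974·1.436865 = 1.2207314.
SE(ȳ) = √(1.2207314) = 1.1049.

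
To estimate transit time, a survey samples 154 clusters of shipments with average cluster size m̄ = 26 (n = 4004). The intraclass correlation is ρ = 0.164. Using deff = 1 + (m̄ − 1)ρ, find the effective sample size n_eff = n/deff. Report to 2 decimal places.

deff = 1 + (26 − 1)·0.164 = 1 + 4.1 = 5.1.
n_eff = 4004 / 5.1 = 785.10.

785.10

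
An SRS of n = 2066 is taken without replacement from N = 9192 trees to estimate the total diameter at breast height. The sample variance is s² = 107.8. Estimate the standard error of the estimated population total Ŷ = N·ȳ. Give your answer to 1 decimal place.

Var(Ŷ) = N²·Var(ȳ) = N²·(1 − n/N)·s²/n.
f = 2066/9192 = 0.22476066; Var(ȳ) = 0.77523934·107.8/2066 = 0.040450533.
Var(Ŷ) = 9192² · 0.040450533 = 3.4177814 × 10^6.
SE(Ŷ) = √(3.4177814 × 10^6) = 1848.7.

1848.7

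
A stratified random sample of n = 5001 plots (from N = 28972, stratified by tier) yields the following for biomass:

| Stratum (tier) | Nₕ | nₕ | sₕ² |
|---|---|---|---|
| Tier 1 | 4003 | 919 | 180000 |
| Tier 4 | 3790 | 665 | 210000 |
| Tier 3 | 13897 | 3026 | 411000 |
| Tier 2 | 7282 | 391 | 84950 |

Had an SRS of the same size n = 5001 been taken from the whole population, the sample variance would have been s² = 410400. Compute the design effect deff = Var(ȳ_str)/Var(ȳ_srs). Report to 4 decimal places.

Var(ȳ_str) = Σ Wₕ²(1−fₕ)sₕ²/nₕ with Wₕ = Nₕ/28972:
  Tier 1: (4003/28972)²·(1−919/4003)·180000/919 = 2.8807131
  Tier 4: (3790/28972)²·(1−665/3790)·210000/665 = 4.4558435
  Tier 3: (13897/28972)²·(1−3026/13897)·411000/3026 = 24.445926
  Tier 2: (7282/28972)²·(1−391/7282)·84950/391 = 12.988608
  → Var(ȳ_str) = 44.771091.
Var(ȳ_srs) = (1 − 5001/28972)·410400/5001 = 67.898186.
deff = 44.771091 / 67.898186 = 0.6594.

0.6594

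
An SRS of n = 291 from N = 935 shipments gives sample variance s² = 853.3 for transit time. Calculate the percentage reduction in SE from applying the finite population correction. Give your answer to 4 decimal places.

f = n/N = 291/935 = 0.31122995.
SE_no-fpc = √(s²/n) = 1.7123967; SE_fpc = √((1−f)s²/n) = 1.4211552.
Ratio = √(1−f) = 0.82992172. Reduction = 100·(1 − 0.82992172) = 17.0078%.

17.0078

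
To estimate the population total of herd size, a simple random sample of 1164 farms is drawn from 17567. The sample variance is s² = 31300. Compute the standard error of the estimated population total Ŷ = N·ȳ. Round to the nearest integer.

Var(Ŷ) = N²·Var(ȳ) = N²·(1 − n/N)·s²/n.
f = 1164/17567 = 0.06626060; Var(ȳ) = 0.93373940·31300/1164 = 25.108284.
Var(Ŷ) = 17567² · 25.108284 = 7.7484036 × 10^9.
SE(Ŷ) = √(7.7484036 × 10^9) = 88025.

88025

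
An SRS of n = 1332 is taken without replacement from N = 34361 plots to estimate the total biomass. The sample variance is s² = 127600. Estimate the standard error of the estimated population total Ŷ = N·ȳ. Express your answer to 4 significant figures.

329700

Var(Ŷ) = N²·Var(ȳ) = N²·(1 − n/N)·s²/n.
f = 1332/34361 = 0.03876488; Var(ȳ) = 0.96123512·127600/1332 = 92.082283.
Var(Ŷ) = 34361² · 92.082283 = 1.0871956 × 10^11.
SE(Ŷ) = √(1.0871956 × 10^11) = 329700.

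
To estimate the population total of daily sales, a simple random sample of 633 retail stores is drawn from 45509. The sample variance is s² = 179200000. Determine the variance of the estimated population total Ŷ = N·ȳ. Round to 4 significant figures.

5.782 × 10^14

Var(Ŷ) = N²·Var(ȳ) = N²·(1 − n/N)·s²/n.
f = 633/45509 = 0.01390934; Var(ȳ) = 0.98609066·179200000/633 = 279158.68.
Var(Ŷ) = 45509² · 279158.68 = 5.7815691 × 10^14.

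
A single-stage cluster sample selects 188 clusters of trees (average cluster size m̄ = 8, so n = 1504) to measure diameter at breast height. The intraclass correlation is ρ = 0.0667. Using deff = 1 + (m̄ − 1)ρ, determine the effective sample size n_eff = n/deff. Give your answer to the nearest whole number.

1025

deff = 1 + (8 − 1)·0.0667 = 1 + 0.4669 = 1.4669.
n_eff = 1504 / 1.4669 = 1025.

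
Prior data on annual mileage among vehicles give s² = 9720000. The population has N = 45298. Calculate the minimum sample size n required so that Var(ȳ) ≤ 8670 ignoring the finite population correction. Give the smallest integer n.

Without fpc, n₀ = s²/D = 9720000/8670 = 1121.1073.
Rounding up, n = 1122.

1122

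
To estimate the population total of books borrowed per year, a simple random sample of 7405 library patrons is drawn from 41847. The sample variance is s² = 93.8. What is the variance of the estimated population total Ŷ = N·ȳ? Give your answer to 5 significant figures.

Var(Ŷ) = N²·Var(ȳ) = N²·(1 − n/N)·s²/n.
f = 7405/41847 = 0.17695414; Var(ȳ) = 0.82304586·93.8/7405 = 0.010425618.
Var(Ŷ) = 41847² · 0.010425618 = 1.8257044 × 10^7.

1.8257 × 10^7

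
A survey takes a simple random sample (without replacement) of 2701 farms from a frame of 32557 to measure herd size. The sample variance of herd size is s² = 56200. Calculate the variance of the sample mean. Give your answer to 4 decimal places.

Under SRS without replacement, Var(ȳ) = (1 − f)·s²/n with f = n/N = 2701/32557 = 0.08296219.
Var(ȳ) = (1 − 0.08296219)·56200/2701 = 0.91703781·20.807108 = 19.080905.

19.0809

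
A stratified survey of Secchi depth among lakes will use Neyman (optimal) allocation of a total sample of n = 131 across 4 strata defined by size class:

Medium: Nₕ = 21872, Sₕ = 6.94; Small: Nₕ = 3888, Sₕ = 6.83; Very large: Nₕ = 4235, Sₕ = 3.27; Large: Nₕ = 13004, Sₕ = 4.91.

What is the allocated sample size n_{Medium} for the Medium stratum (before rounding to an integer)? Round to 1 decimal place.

Neyman allocation: nₕ = n·NₕSₕ / Σⱼ NⱼSⱼ.
Σ NⱼSⱼ = 21872·6.94 + 3888·6.83 + 4235·3.27 + 13004·4.91 = 256044.81.
n_{Medium} = 131·21872·6.94 / 256044.81 = 77.7.

77.7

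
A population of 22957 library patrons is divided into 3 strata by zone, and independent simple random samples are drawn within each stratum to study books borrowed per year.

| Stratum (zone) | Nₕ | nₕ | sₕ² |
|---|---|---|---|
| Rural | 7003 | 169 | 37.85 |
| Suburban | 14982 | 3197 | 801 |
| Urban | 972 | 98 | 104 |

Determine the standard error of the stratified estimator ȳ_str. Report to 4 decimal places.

Var(ȳ_str) = Σₕ Wₕ²(1 − fₕ)sₕ²/nₕ with Wₕ = Nₕ/N, N = 22957.
Rural: Wₕ = 0.30504857; term = 0.30504857²·(1 − 0.02413251)·37.85/169 = 0.020337989.
Suburban: Wₕ = 0.65261140; term = 0.65261140²·(1 − 0.21338940)·801/3197 = 0.083938072.
Urban: Wₕ = 0.04234003; term = 0.04234003²·(1 − 0.10082305)·104/98 = 0.0017106245.
Sum = 0.10598669.
SE = √(0.10598669) = 0.3256.

0.3256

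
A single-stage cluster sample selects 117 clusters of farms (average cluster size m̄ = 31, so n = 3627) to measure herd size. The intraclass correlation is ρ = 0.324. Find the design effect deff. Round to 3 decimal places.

10.720

deff = 1 + (31 − 1)·0.324 = 1 + 9.72 = 10.72.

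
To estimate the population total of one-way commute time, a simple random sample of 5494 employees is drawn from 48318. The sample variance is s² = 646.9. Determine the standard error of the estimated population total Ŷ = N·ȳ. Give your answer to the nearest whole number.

Var(Ŷ) = N²·Var(ȳ) = N²·(1 − n/N)·s²/n.
f = 5494/48318 = 0.11370504; Var(ȳ) = 0.88629496·646.9/5494 = 0.10435825.
Var(Ŷ) = 48318² · 0.10435825 = 2.4363781 × 10^8.
SE(Ŷ) = √(2.4363781 × 10^8) = 15609.

15609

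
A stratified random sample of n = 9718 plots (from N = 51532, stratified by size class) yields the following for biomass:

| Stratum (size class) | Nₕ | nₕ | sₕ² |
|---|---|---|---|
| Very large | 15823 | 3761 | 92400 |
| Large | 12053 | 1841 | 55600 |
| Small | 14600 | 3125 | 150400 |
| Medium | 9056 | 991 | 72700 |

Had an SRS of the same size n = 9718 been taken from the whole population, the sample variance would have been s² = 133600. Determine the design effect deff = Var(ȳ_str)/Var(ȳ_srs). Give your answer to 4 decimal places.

Var(ȳ_str) = Σ Wₕ²(1−fₕ)sₕ²/nₕ with Wₕ = Nₕ/51532:
  Very large: (15823/51532)²·(1−3761/15823)·92400/3761 = 1.7657239
  Large: (12053/51532)²·(1−1841/12053)·55600/1841 = 1.3998225
  Small: (14600/51532)²·(1−3125/14600)·150400/3125 = 3.0363328
  Medium: (9056/51532)²·(1−991/9056)·72700/991 = 2.017658
  → Var(ȳ_str) = 8.2195372.
Var(ȳ_srs) = (1 − 9718/51532)·133600/9718 = 11.155121.
deff = 8.2195372 / 11.155121 = 0.7368.

0.7368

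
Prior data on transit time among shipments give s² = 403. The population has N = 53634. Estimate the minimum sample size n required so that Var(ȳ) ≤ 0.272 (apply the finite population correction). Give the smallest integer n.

Without fpc, n₀ = s²/D = 403/0.272 = 1481.6176.
With fpc, (1 − n/N)·s²/n ≤ D requires n ≥ n₀/(1 + n₀/N) = 1481.6176/(1 + 1481.6176/53634) = 1441.7888.
Rounding up, n = 1442.

1442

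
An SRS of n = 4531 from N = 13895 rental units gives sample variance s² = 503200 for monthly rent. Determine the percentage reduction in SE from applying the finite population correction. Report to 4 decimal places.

f = n/N = 4531/13895 = 0.32608852.
SE_no-fpc = √(s²/n) = 10.538366; SE_fpc = √((1−f)s²/n) = 8.6511673.
Ratio = √(1−f) = 0.82092112. Reduction = 100·(1 − 0.82092112) = 17.9079%.

17.9079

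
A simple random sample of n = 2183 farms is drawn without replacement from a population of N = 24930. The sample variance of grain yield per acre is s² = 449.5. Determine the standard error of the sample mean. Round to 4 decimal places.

Under SRS without replacement, Var(ȳ) = (1 − f)·s²/n with f = n/N = 2183/24930 = 0.08756518.
Var(ȳ) = (1 − 0.08756518)·449.5/2183 = 0.91243482·0.2059093 = 0.18787881.
SE(ȳ) = √(0.18787881) = 0.4334.

0.4334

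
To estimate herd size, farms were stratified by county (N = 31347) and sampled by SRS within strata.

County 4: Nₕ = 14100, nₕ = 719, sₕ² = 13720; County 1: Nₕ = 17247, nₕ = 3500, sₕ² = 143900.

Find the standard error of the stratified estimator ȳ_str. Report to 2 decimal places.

3.69

Var(ȳ_str) = Σₕ Wₕ²(1 − fₕ)sₕ²/nₕ with Wₕ = Nₕ/N, N = 31347.
County 4: Wₕ = 0.44980381; term = 0.44980381²·(1 − 0.05099291)·13720/719 = 3.6638774.
County 1: Wₕ = 0.55019619; term = 0.55019619²·(1 − 0.20293384)·143900/3500 = 9.9202423.
Sum = 13.58412.
SE = √(13.58412) = 3.69.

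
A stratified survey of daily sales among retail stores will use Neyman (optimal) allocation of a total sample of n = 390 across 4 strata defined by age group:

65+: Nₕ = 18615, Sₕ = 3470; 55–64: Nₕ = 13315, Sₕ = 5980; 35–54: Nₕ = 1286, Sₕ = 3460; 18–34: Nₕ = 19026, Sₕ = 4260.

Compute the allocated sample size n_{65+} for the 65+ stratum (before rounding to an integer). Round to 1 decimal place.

Neyman allocation: nₕ = n·NₕSₕ / Σⱼ NⱼSⱼ.
Σ NⱼSⱼ = 18615·3470 + 13315·5980 + 1286·3460 + 19026·4260 = 2.2971807 × 10^8.
n_{65+} = 390·18615·3470 / (2.2971807 × 10^8) = 109.7.

109.7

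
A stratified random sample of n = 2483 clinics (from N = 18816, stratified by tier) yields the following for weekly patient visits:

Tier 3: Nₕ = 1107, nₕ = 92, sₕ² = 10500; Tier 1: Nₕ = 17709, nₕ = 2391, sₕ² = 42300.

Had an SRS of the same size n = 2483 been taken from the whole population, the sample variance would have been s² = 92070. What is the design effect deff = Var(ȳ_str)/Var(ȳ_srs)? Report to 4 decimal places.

0.4324

Var(ȳ_str) = Σ Wₕ²(1−fₕ)sₕ²/nₕ with Wₕ = Nₕ/18816:
  Tier 3: (1107/18816)²·(1−92/1107)·10500/92 = 0.36221007
  Tier 1: (17709/18816)²·(1−2391/17709)·42300/2391 = 13.555086
  → Var(ȳ_str) = 13.917296.
Var(ȳ_srs) = (1 − 2483/18816)·92070/2483 = 32.186969.
deff = 13.917296 / 32.186969 = 0.4324.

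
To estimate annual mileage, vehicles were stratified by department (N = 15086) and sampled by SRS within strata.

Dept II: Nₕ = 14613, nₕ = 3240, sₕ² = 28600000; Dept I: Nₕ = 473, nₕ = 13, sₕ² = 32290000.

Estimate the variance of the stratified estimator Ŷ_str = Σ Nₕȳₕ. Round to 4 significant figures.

Var(Ŷ_str) = Σₕ Nₕ²(1 − fₕ)sₕ²/nₕ.
Dept II: 14613²·(1 − 3240/14613)·28600000/3240 = 1.467018 × 10^12.
Dept I: 473²·(1 − 13/473)·32290000/13 = 5.4043525 × 10^11.
Sum = 2.0074533 × 10^12.

2.007 × 10^12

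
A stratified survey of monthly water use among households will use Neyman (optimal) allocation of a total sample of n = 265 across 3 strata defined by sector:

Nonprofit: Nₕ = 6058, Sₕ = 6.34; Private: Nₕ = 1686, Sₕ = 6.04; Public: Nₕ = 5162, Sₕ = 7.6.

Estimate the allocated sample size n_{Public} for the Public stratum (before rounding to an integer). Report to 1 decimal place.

118.4

Neyman allocation: nₕ = n·NₕSₕ / Σⱼ NⱼSⱼ.
Σ NⱼSⱼ = 6058·6.34 + 1686·6.04 + 5162·7.6 = 87822.36.
n_{Public} = 265·5162·7.6 / 87822.36 = 118.4.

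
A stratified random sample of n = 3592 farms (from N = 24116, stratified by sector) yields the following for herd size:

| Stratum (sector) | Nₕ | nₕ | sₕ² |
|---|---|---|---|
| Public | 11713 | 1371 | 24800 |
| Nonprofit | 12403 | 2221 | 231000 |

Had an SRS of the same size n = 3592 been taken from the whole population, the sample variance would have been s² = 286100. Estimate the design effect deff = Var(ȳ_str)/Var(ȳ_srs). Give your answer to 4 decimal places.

Var(ȳ_str) = Σ Wₕ²(1−fₕ)sₕ²/nₕ with Wₕ = Nₕ/24116:
  Public: (11713/24116)²·(1−1371/11713)·24800/1371 = 3.7677003
  Nonprofit: (12403/24116)²·(1−2221/12403)·231000/2221 = 22.584616
  → Var(ȳ_str) = 26.352316.
Var(ȳ_srs) = (1 − 3592/24116)·286100/3592 = 67.785727.
deff = 26.352316 / 67.785727 = 0.3888.

0.3888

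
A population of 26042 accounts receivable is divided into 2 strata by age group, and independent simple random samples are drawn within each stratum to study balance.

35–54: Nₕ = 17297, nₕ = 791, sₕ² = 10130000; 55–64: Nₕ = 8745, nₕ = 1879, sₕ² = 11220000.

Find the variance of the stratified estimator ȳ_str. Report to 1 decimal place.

5920.0

Var(ȳ_str) = Σₕ Wₕ²(1 − fₕ)sₕ²/nₕ with Wₕ = Nₕ/N, N = 26042.
35–54: Wₕ = 0.66419630; term = 0.66419630²·(1 − 0.04573047)·10130000/791 = 5391.3425.
55–64: Wₕ = 0.33580370; term = 0.33580370²·(1 − 0.21486564)·11220000/1879 = 528.66556.
Sum = 5920.0081.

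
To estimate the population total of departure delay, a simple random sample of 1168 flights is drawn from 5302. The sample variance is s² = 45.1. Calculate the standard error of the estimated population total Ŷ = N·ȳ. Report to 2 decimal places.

919.97

Var(Ŷ) = N²·Var(ȳ) = N²·(1 − n/N)·s²/n.
f = 1168/5302 = 0.22029423; Var(ȳ) = 0.77970577·45.1/1168 = 0.03010679.
Var(Ŷ) = 5302² · 0.03010679 = 846338.12.
SE(Ŷ) = √(846338.12) = 919.97.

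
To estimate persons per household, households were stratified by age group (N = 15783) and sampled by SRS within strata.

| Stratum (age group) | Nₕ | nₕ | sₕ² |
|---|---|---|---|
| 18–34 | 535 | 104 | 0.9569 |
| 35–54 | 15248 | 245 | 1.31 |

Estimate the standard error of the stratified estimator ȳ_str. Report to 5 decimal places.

Var(ȳ_str) = Σₕ Wₕ²(1 − fₕ)sₕ²/nₕ with Wₕ = Nₕ/N, N = 15783.
18–34: Wₕ = 0.03389723; term = 0.03389723²·(1 − 0.19439252)·0.9569/104 = 8.5169707 × 10^-6.
35–54: Wₕ = 0.96610277; term = 0.96610277²·(1 − 0.01606768)·1.31/245 = 0.0049104025.
Sum = 0.0049189195.
SE = √(0.0049189195) = 0.07014.

0.07014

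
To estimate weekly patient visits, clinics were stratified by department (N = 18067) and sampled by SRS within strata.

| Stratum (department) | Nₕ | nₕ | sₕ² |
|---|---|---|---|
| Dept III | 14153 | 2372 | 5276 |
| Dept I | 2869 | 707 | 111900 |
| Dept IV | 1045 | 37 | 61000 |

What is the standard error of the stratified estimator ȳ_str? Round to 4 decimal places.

3.0764

Var(ȳ_str) = Σₕ Wₕ²(1 − fₕ)sₕ²/nₕ with Wₕ = Nₕ/N, N = 18067.
Dept III: Wₕ = 0.78336193; term = 0.78336193²·(1 − 0.16759698)·5276/2372 = 1.136184.
Dept I: Wₕ = 0.15879781; term = 0.15879781²·(1 − 0.24642733)·111900/707 = 3.0076329.
Dept IV: Wₕ = 0.05784026; term = 0.05784026²·(1 − 0.03540670)·61000/37 = 5.3202598.
Sum = 9.4640767.
SE = √(9.4640767) = 3.0764.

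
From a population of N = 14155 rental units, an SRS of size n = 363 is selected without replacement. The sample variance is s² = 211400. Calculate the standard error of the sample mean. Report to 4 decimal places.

Under SRS without replacement, Var(ȳ) = (1 − f)·s²/n with f = n/N = 363/14155 = 0.02564465.
Var(ȳ) = (1 − 0.02564465)·211400/363 = 0.97435535·582.36915 = 567.43449.
SE(ȳ) = √(567.43449) = 23.8209.

23.8209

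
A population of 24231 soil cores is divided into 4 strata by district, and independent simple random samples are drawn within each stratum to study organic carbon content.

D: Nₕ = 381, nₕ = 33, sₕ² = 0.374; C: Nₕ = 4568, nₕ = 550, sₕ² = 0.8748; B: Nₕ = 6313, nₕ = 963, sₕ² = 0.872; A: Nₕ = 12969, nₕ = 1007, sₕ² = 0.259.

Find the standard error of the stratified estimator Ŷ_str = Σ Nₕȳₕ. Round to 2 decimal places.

Var(Ŷ_str) = Σₕ Nₕ²(1 − fₕ)sₕ²/nₕ.
D: 381²·(1 − 33/381)·0.374/33 = 1502.664.
C: 4568²·(1 − 550/4568)·0.8748/550 = 29193.228.
B: 6313²·(1 − 963/6313)·0.872/963 = 30582.978.
A: 12969²·(1 − 1007/12969)·0.259/1007 = 39900.706.
Sum = 101179.58.
SE = √(101179.58) = 318.09.

318.09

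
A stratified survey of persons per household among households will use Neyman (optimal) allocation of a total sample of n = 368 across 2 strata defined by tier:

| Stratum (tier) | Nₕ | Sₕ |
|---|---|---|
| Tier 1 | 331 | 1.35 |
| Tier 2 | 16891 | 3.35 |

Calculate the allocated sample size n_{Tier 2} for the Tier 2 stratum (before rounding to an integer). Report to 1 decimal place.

365.1

Neyman allocation: nₕ = n·NₕSₕ / Σⱼ NⱼSⱼ.
Σ NⱼSⱼ = 331·1.35 + 16891·3.35 = 57031.7.
n_{Tier 2} = 368·16891·3.35 / 57031.7 = 365.1.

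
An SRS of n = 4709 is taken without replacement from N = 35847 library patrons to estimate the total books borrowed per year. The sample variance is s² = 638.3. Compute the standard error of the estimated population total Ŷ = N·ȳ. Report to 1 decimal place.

12300.4

Var(Ŷ) = N²·Var(ȳ) = N²·(1 − n/N)·s²/n.
f = 4709/35847 = 0.13136385; Var(ȳ) = 0.86863615·638.3/4709 = 0.11774272.
Var(Ŷ) = 35847² · 0.11774272 = 1.5130027 × 10^8.
SE(Ŷ) = √(1.5130027 × 10^8) = 12300.4.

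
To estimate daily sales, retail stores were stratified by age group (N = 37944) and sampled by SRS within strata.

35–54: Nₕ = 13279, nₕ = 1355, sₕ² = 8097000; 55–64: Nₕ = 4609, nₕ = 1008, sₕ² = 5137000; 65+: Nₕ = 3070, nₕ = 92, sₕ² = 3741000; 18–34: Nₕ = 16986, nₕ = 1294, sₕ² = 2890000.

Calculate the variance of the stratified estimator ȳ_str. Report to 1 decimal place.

Var(ȳ_str) = Σₕ Wₕ²(1 − fₕ)sₕ²/nₕ with Wₕ = Nₕ/N, N = 37944.
35–54: Wₕ = 0.34996310; term = 0.34996310²·(1 − 0.10204082)·8097000/1355 = 657.18245.
55–64: Wₕ = 0.12146848; term = 0.12146848²·(1 − 0.21870254)·5137000/1008 = 58.74794.
65+: Wₕ = 0.08090871; term = 0.08090871²·(1 − 0.02996743)·3741000/92 = 258.21218.
18–34: Wₕ = 0.44765971; term = 0.44765971²·(1 − 0.07618038)·2890000/1294 = 413.47263.
Sum = 1387.6152.

1387.6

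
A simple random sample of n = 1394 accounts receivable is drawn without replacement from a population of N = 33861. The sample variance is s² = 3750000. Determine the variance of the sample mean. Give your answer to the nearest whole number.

2579

Under SRS without replacement, Var(ȳ) = (1 − f)·s²/n with f = n/N = 1394/33861 = 0.04116831.
Var(ȳ) = (1 − 0.04116831)·3750000/1394 = 0.95883169·2690.1004 = 2579.3536.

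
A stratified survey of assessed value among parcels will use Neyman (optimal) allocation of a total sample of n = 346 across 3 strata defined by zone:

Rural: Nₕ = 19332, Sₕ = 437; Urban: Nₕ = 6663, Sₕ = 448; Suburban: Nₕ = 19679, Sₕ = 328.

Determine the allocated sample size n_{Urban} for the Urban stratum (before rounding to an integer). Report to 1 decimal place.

Neyman allocation: nₕ = n·NₕSₕ / Σⱼ NⱼSⱼ.
Σ NⱼSⱼ = 19332·437 + 6663·448 + 19679·328 = 1.788782 × 10^7.
n_{Urban} = 346·6663·448 / (1.788782 × 10^7) = 57.7.

57.7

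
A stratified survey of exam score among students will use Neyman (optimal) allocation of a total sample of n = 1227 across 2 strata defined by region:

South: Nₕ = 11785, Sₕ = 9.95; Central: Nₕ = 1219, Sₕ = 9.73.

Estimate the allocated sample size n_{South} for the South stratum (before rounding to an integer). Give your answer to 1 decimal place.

Neyman allocation: nₕ = n·NₕSₕ / Σⱼ NⱼSⱼ.
Σ NⱼSⱼ = 11785·9.95 + 1219·9.73 = 129121.62.
n_{South} = 1227·11785·9.95 / 129121.62 = 1114.3.

1114.3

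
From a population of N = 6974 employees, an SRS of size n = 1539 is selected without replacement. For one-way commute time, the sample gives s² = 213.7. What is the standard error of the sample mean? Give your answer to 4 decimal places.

0.3290

Under SRS without replacement, Var(ȳ) = (1 − f)·s²/n with f = n/N = 1539/6974 = 0.22067680.
Var(ȳ) = (1 − 0.22067680)·213.7/1539 = 0.77932320·0.1388564 = 0.10821401.
SE(ȳ) = √(0.10821401) = 0.3290.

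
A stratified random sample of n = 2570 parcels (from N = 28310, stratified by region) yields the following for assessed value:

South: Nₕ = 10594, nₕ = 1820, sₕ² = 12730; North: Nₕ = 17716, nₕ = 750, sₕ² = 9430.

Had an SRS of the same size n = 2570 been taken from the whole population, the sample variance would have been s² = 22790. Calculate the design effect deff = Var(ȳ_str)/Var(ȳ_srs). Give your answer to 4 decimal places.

0.6855

Var(ȳ_str) = Σ Wₕ²(1−fₕ)sₕ²/nₕ with Wₕ = Nₕ/28310:
  South: (10594/28310)²·(1−1820/10594)·12730/1820 = 0.81121295
  North: (17716/28310)²·(1−750/17716)·9430/750 = 4.7153705
  → Var(ȳ_str) = 5.5265835.
Var(ȳ_srs) = (1 − 2570/28310)·22790/2570 = 8.0626884.
deff = 5.5265835 / 8.0626884 = 0.6855.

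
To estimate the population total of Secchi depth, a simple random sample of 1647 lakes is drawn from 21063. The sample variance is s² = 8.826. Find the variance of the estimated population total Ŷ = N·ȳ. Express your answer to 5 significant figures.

Var(Ŷ) = N²·Var(ȳ) = N²·(1 − n/N)·s²/n.
f = 1647/21063 = 0.07819399; Var(ȳ) = 0.92180601·8.826/1647 = 0.0049398056.
Var(Ŷ) = 21063² · 0.0049398056 = 2.1915446 × 10^6.

2.1915 × 10^6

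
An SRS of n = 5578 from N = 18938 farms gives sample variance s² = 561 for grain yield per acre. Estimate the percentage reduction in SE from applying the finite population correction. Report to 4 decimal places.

16.0083

f = n/N = 5578/18938 = 0.29454008.
SE_no-fpc = √(s²/n) = 0.31713354; SE_fpc = √((1−f)s²/n) = 0.26636573.
Ratio = √(1−f) = 0.83991662. Reduction = 100·(1 − 0.83991662) = 16.0083%.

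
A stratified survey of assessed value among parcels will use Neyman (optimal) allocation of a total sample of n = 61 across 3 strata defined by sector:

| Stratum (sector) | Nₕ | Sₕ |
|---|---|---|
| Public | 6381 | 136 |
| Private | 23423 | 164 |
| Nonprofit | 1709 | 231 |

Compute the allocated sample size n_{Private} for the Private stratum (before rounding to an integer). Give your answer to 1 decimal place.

45.9

Neyman allocation: nₕ = n·NₕSₕ / Σⱼ NⱼSⱼ.
Σ NⱼSⱼ = 6381·136 + 23423·164 + 1709·231 = 5.103967 × 10^6.
n_{Private} = 61·23423·164 / (5.103967 × 10^6) = 45.9.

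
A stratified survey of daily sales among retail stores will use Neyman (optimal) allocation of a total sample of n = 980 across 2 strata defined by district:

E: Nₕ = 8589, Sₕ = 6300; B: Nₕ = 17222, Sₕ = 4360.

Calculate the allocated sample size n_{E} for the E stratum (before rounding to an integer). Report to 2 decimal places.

Neyman allocation: nₕ = n·NₕSₕ / Σⱼ NⱼSⱼ.
Σ NⱼSⱼ = 8589·6300 + 17222·4360 = 1.2919862 × 10^8.
n_{E} = 980·8589·6300 / (1.2919862 × 10^8) = 410.44.

410.44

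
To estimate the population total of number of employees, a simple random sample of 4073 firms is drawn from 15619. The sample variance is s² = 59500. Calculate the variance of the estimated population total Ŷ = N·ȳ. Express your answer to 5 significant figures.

Var(Ŷ) = N²·Var(ȳ) = N²·(1 − n/N)·s²/n.
f = 4073/15619 = 0.26077214; Var(ȳ) = 0.73922786·59500/4073 = 10.798934.
Var(Ŷ) = 15619² · 10.798934 = 2.6344341 × 10^9.

2.6344 × 10^9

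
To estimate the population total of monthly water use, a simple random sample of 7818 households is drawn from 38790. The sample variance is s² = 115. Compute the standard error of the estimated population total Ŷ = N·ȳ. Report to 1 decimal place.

4203.8

Var(Ŷ) = N²·Var(ȳ) = N²·(1 − n/N)·s²/n.
f = 7818/38790 = 0.20154679; Var(ȳ) = 0.79845321·115/7818 = 0.011744963.
Var(Ŷ) = 38790² · 0.011744963 = 1.7672224 × 10^7.
SE(Ŷ) = √(1.7672224 × 10^7) = 4203.8.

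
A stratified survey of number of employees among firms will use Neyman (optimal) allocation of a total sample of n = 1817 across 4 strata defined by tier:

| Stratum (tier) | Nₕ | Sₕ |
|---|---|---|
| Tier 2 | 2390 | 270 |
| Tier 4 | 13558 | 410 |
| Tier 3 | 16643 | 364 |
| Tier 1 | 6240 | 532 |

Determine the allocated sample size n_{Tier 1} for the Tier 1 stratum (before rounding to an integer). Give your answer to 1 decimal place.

387.1

Neyman allocation: nₕ = n·NₕSₕ / Σⱼ NⱼSⱼ.
Σ NⱼSⱼ = 2390·270 + 13558·410 + 16643·364 + 6240·532 = 1.5581812 × 10^7.
n_{Tier 1} = 1817·6240·532 / (1.5581812 × 10^7) = 387.1.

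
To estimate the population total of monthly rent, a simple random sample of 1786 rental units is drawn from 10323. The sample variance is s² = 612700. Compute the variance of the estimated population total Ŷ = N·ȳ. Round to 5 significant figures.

3.0233 × 10^10

Var(Ŷ) = N²·Var(ȳ) = N²·(1 − n/N)·s²/n.
f = 1786/10323 = 0.17301172; Var(ȳ) = 0.82698828·612700/1786 = 283.70421.
Var(Ŷ) = 10323² · 283.70421 = 3.0232749 × 10^10.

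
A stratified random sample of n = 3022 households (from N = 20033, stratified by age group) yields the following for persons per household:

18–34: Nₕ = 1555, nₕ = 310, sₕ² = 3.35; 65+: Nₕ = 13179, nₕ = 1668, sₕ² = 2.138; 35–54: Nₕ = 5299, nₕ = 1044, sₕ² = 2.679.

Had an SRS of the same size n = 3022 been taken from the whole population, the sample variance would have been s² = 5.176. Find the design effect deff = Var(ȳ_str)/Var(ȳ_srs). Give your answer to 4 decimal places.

Var(ȳ_str) = Σ Wₕ²(1−fₕ)sₕ²/nₕ with Wₕ = Nₕ/20033:
  18–34: (1555/20033)²·(1−310/1555)·3.35/310 = 5.2130378 × 10^-5
  65+: (13179/20033)²·(1−1668/13179)·2.138/1668 = 4.8452388 × 10^-4
  35–54: (5299/20033)²·(1−1044/5299)·2.679/1044 = 1.4416961 × 10^-4
  → Var(ȳ_str) = 6.8082387 × 10^-4.
Var(ȳ_srs) = (1 − 3022/20033)·5.176/3022 = 0.0014543993.
deff = (6.8082387 × 10^-4) / 0.0014543993 = 0.4681.

0.4681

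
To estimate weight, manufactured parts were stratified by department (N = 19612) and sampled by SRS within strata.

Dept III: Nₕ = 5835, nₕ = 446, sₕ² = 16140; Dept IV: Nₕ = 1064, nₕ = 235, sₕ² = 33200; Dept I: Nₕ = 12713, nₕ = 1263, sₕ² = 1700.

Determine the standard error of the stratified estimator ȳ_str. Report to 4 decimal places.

1.9473

Var(ȳ_str) = Σₕ Wₕ²(1 − fₕ)sₕ²/nₕ with Wₕ = Nₕ/N, N = 19612.
Dept III: Wₕ = 0.29752193; term = 0.29752193²·(1 − 0.07643530)·16140/446 = 2.9585162.
Dept IV: Wₕ = 0.05425250; term = 0.05425250²·(1 − 0.22086466)·33200/235 = 0.32398329.
Dept I: Wₕ = 0.64822558; term = 0.64822558²·(1 − 0.09934712)·1700/1263 = 0.50939577.
Sum = 3.7918953.
SE = √(3.7918953) = 1.9473.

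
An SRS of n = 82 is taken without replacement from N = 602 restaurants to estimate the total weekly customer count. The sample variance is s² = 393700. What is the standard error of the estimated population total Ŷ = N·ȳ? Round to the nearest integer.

Var(Ŷ) = N²·Var(ȳ) = N²·(1 − n/N)·s²/n.
f = 82/602 = 0.13621262; Var(ȳ) = 0.86378738·393700/82 = 4147.2328.
Var(Ŷ) = 602² · 4147.2328 = 1.5029738 × 10^9.
SE(Ŷ) = √(1.5029738 × 10^9) = 38768.

38768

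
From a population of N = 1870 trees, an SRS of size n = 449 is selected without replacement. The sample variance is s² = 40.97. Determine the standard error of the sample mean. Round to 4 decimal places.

0.2633

Under SRS without replacement, Var(ȳ) = (1 − f)·s²/n with f = n/N = 449/1870 = 0.24010695.
Var(ȳ) = (1 − 0.24010695)·40.97/449 = 0.75989305·0.091247216 = 0.069338125.
SE(ȳ) = √(0.069338125) = 0.2633.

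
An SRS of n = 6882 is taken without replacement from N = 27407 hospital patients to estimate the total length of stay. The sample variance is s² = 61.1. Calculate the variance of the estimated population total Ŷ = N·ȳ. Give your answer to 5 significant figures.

4.9943 × 10^6

Var(Ŷ) = N²·Var(ȳ) = N²·(1 − n/N)·s²/n.
f = 6882/27407 = 0.25110373; Var(ȳ) = 0.74889627·61.1/6882 = 0.0066488756.
Var(Ŷ) = 27407² · 0.0066488756 = 4.9942607 × 10^6.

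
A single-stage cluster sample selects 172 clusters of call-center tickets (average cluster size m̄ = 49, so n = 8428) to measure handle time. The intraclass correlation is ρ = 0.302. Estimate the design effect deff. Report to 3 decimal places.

15.496

deff = 1 + (49 − 1)·0.302 = 1 + 14.496 = 15.496.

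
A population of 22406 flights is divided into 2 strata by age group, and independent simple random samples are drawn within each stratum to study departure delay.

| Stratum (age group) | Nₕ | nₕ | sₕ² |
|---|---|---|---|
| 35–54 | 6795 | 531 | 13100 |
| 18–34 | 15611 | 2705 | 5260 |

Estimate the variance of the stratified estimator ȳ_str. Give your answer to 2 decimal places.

Var(ȳ_str) = Σₕ Wₕ²(1 − fₕ)sₕ²/nₕ with Wₕ = Nₕ/N, N = 22406.
35–54: Wₕ = 0.30326698; term = 0.30326698²·(1 − 0.07814570)·13100/531 = 2.0916515.
18–34: Wₕ = 0.69673302; term = 0.69673302²·(1 − 0.17327525)·5260/2705 = 0.7803909.
Sum = 2.8720424.

2.87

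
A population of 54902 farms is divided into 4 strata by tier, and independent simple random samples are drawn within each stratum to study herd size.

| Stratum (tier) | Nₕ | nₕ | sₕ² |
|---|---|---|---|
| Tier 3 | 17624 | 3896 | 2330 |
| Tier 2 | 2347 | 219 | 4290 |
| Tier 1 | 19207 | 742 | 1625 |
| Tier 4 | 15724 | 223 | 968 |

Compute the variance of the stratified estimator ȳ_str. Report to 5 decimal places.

Var(ȳ_str) = Σₕ Wₕ²(1 − fₕ)sₕ²/nₕ with Wₕ = Nₕ/N, N = 54902.
Tier 3: Wₕ = 0.32100834; term = 0.32100834²·(1 − 0.22106219)·2330/3896 = 0.048003444.
Tier 2: Wₕ = 0.04274890; term = 0.04274890²·(1 − 0.09331061)·4290/219 = 0.032457985.
Tier 1: Wₕ = 0.34984154; term = 0.34984154²·(1 − 0.03863175)·1625/742 = 0.25768075.
Tier 4: Wₕ = 0.28640122; term = 0.28640122²·(1 − 0.01418214)·968/223 = 0.35100792.
Sum = 0.6891501.

0.68915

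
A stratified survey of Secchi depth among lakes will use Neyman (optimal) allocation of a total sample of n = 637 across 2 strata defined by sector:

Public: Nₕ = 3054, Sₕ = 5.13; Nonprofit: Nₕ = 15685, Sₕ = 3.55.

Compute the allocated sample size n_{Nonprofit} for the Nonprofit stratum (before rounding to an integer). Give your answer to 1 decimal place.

497.1

Neyman allocation: nₕ = n·NₕSₕ / Σⱼ NⱼSⱼ.
Σ NⱼSⱼ = 3054·5.13 + 15685·3.55 = 71348.77.
n_{Nonprofit} = 637·15685·3.55 / 71348.77 = 497.1.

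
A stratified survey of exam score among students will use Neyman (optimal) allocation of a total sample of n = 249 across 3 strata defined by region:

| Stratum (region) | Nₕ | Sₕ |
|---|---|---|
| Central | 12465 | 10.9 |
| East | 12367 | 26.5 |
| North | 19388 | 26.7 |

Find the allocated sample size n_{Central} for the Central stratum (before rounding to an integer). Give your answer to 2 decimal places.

34.48

Neyman allocation: nₕ = n·NₕSₕ / Σⱼ NⱼSⱼ.
Σ NⱼSⱼ = 12465·10.9 + 12367·26.5 + 19388·26.7 = 981253.6.
n_{Central} = 249·12465·10.9 / 981253.6 = 34.48.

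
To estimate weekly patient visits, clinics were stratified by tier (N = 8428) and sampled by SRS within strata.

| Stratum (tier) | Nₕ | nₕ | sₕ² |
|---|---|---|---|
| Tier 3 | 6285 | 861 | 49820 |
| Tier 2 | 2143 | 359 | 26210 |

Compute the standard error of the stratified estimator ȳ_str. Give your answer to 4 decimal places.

Var(ȳ_str) = Σₕ Wₕ²(1 − fₕ)sₕ²/nₕ with Wₕ = Nₕ/N, N = 8428.
Tier 3: Wₕ = 0.74572852; term = 0.74572852²·(1 − 0.13699284)·49820/861 = 27.770038.
Tier 2: Wₕ = 0.25427148; term = 0.25427148²·(1 − 0.16752217)·26210/359 = 3.9295294.
Sum = 31.699567.
SE = √(31.699567) = 5.6302.

5.6302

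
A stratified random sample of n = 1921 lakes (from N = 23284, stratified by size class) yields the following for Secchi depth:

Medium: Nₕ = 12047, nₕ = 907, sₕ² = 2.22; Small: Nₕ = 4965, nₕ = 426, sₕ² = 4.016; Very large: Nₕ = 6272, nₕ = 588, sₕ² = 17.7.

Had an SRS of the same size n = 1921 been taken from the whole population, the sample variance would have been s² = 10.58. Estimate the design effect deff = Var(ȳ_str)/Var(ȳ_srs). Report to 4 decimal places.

Var(ȳ_str) = Σ Wₕ²(1−fₕ)sₕ²/nₕ with Wₕ = Nₕ/23284:
  Medium: (12047/23284)²·(1−907/12047)·2.22/907 = 6.0589115 × 10^-4
  Small: (4965/23284)²·(1−426/4965)·4.016/426 = 3.9187572 × 10^-4
  Very large: (6272/23284)²·(1−588/6272)·17.7/588 = 0.0019794333
  → Var(ȳ_str) = 0.0029772002.
Var(ȳ_srs) = (1 − 1921/23284)·10.58/1921 = 0.0050531589.
deff = 0.0029772002 / 0.0050531589 = 0.5892.

0.5892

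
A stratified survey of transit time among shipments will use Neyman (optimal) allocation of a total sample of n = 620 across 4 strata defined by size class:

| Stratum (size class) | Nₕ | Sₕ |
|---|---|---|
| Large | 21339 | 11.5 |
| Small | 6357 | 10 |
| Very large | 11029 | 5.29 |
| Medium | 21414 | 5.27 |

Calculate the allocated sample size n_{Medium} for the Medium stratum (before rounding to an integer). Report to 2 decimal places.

Neyman allocation: nₕ = n·NₕSₕ / Σⱼ NⱼSⱼ.
Σ NⱼSⱼ = 21339·11.5 + 6357·10 + 11029·5.29 + 21414·5.27 = 480163.69.
n_{Medium} = 620·21414·5.27 / 480163.69 = 145.72.

145.72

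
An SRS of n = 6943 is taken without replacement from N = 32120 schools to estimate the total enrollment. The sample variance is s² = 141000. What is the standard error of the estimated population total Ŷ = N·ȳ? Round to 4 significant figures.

Var(Ŷ) = N²·Var(ȳ) = N²·(1 − n/N)·s²/n.
f = 6943/32120 = 0.21615816; Var(ȳ) = 0.78384184·141000/6943 = 15.918436.
Var(Ŷ) = 32120² · 15.918436 = 1.6422961 × 10^10.
SE(Ŷ) = √(1.6422961 × 10^10) = 128200.

128200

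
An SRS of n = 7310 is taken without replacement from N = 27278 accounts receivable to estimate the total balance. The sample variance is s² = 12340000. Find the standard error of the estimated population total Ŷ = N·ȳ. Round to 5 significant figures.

958900

Var(Ŷ) = N²·Var(ȳ) = N²·(1 − n/N)·s²/n.
f = 7310/27278 = 0.26798152; Var(ȳ) = 0.73201848·12340000/7310 = 1235.7193.
Var(Ŷ) = 27278² · 1235.7193 = 9.1948549 × 10^11.
SE(Ŷ) = √(9.1948549 × 10^11) = 958900.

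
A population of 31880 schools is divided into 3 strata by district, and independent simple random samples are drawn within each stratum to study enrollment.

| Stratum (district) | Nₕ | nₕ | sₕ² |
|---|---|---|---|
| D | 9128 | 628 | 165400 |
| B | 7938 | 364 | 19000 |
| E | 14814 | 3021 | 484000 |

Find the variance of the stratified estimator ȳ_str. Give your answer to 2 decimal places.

50.73

Var(ȳ_str) = Σₕ Wₕ²(1 − fₕ)sₕ²/nₕ with Wₕ = Nₕ/N, N = 31880.
D: Wₕ = 0.28632371; term = 0.28632371²·(1 − 0.06879930)·165400/628 = 20.106376.
B: Wₕ = 0.24899624; term = 0.24899624²·(1 − 0.04585538)·19000/364 = 3.0878201.
E: Wₕ = 0.46468005; term = 0.46468005²·(1 − 0.20392872)·484000/3021 = 27.539411.
Sum = 50.733607.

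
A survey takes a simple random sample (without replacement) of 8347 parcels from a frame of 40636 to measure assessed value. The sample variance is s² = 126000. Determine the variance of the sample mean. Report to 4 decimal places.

11.9945

Under SRS without replacement, Var(ȳ) = (1 − f)·s²/n with f = n/N = 8347/40636 = 0.20540900.
Var(ȳ) = (1 − 0.20540900)·126000/8347 = 0.79459100·15.095244 = 11.994545.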